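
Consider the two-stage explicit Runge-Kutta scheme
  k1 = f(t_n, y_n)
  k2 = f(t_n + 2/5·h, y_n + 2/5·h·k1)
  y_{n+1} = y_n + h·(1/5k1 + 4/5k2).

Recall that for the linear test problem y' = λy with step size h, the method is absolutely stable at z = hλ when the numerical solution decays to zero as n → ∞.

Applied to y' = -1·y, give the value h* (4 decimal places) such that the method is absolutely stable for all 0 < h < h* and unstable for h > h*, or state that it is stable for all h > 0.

(-3.1250,0); λ=-1 ⇒ h* = (25/8)/1 = 3.1250.

Test eqn y'=λy, z=hλ:
  k1=λy_n ⇒ h·k1=z·y_n;  k2=λ(1+2/5z)y_n ⇒ h·k2=z(1+2/5z)y_n
  y_{n+1}/y_n = 1 + 1/5z + 4/5z(1+2/5z) = 1 + z + 8/25z²
  R(z) = 1 + z + 8/25z².

Solve |R(x)|<1 on ℝ⁻.
x=-0.43: |R|=0.6292
R=1: x+8/25x²=0 ⇒ x=−25/8=-3.1250; min R=1−1/(4·8/25)=0.2188>−1
Confirm numerically:
  x=-2.952: |R|=0.83658 <1
  x=-2.103: |R|=0.31223 <1
  x=-1.455: |R|=0.22245 <1
  x=-3.700: |R|=1.68080 >1
  x=-3.638: |R|=1.59721 >1
  x=-3.634: |R|=1.59191 >1
Stable set (-3.1250, 0).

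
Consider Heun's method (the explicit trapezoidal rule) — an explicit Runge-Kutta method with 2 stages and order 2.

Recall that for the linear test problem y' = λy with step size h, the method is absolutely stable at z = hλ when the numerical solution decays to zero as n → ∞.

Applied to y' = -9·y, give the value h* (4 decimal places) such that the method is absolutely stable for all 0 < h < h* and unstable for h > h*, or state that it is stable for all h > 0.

(-2.0000,0); λ=-9 ⇒ h* = 0.2222.

With y'=λy (z=hλ):
  order 2, 2-stage ⇒ R(z)=1+z+z^2/2
  (e.g. R(-1.17)=0.51445, |R|=0.51445)

Find x<0 with |R(x)|<1.
x=-1.17: |R|=0.5144
|R(-2.38)|=1.4522 |R(-1.66)|=0.7178 |R(-1.35)|=0.5613
Bisect:
  x_lo=-2.5420 |R|=1.6890  x_hi=-0.1493 |R|=0.8618
  mid=-1.34567 |R|=0.55975 →hi
  mid=-1.94386 |R|=0.94544 →hi
  mid=-2.24295 |R|=1.27246 →lo
  mid=-2.09341 |R|=1.09777 →lo
  mid=-2.01863 |R|=1.01881 →lo
  mid=-1.98125 |R|=0.98142 →hi
  mid=-1.99994 |R|=0.99994 →hi
  mid=-2.00929 |R|=1.00933 →lo
  mid=-2.00461 |R|=1.00462 →lo
  mid=-2.00228 |R|=1.00228 →lo
  ...
  [-2.00009,-1.99994] ⇒ x*=-2.0000
So |R|<1 on (-2.0000, 0).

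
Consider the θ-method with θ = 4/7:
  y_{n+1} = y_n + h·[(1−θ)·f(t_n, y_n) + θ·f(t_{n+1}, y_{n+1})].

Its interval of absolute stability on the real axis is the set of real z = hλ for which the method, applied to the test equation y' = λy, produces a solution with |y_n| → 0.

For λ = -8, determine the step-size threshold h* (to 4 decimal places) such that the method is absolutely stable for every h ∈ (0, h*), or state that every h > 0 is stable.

Test eqn y'=λy, z=hλ:
  y_{n+1} = y_n + z·[3/7·y_n + 4/7·y_{n+1}] ⇒ (1 − 4/7z)y_{n+1} = (1 + 3/7z)y_n
  R(z) = (1 + 3/7z)/(1 − 4/7z).

Need |R(x)|<1, x<0.
x=-1.28: |R|=0.2607
x=-2: |R|=0.0667
x=-10: |R|=0.4894
x=-100: |R|=0.7199
θ=4/7≥1/2 ⇒ |1+3/7x|<|1−4/7x| ∀x<0 ⇒ interval (−∞,0).

(−∞, 0) — no finite endpoint. Any h>0 works for λ=-8.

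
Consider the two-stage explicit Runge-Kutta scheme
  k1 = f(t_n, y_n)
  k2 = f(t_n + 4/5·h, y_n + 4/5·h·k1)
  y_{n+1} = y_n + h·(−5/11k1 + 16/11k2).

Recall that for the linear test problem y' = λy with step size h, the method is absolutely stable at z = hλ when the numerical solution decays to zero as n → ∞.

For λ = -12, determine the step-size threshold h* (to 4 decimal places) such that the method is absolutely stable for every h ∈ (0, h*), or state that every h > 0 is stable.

Set f=λy, z=hλ:
  k1=λy_n ⇒ h·k1=z·y_n;  k2=λ(1+4/5z)y_n ⇒ h·k2=z(1+4/5z)y_n
  y_{n+1}/y_n = 1 − 5/11z + 16/11z(1+4/5z) = 1 + z + 64/55z²
  R(z) = 1 + z + 64/55z².

Solve |R(x)|<1 on ℝ⁻.
x=-0.32: |R|=0.7992
R=1: x+64/55x²=0 ⇒ x=−55/64=-0.8594; min R=1−1/(4·64/55)=0.7852>−1
Confirm numerically:
  x=-0.813: |R|=0.95613 <1
  x=-0.702: |R|=0.87144 <1
  x=-0.539: |R|=0.79906 <1
  x=-0.434: |R|=0.78518 <1
  x=-1.198: |R|=1.47206 >1
  x=-0.969: |R|=1.12361 >1
  x=-0.946: |R|=1.09536 >1
Stable set (-0.8594, 0).

(-0.8594,0); λ=-12 ⇒ h* = (55/64)/12 = 0.0716.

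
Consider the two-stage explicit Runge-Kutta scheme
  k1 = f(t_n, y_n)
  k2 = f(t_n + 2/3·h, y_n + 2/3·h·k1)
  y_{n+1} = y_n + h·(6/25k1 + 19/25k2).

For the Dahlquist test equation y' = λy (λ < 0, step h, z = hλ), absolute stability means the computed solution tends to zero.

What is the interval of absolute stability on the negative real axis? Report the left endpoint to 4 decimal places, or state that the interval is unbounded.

(-1.9737, 0).

With y'=λy (z=hλ):
  k1=λy_n ⇒ h·k1=z·y_n;  k2=λ(1+2/3z)y_n ⇒ h·k2=z(1+2/3z)y_n
  y_{n+1}/y_n = 1 + 6/25z + 19/25z(1+2/3z) = 1 + z + 38/75z²
  so R(z) = 1 + z + 38/75z².

Boundary: |R(x)|=1, x<0.
x=-0.61: |R|=0.5785
R=1: x+38/75x²=0 ⇒ x=−75/38=-1.9737; min R=1−1/(4·38/75)=0.5066>−1
Confirm numerically:
  x=-1.647: |R|=0.72739 <1
  x=-1.537: |R|=0.65993 <1
  x=-1.221: |R|=0.53436 <1
  x=-1.185: |R|=0.52647 <1
  x=-2.442: |R|=1.57944 >1
  x=-2.096: |R|=1.12990 >1
Stable set (-1.9737, 0).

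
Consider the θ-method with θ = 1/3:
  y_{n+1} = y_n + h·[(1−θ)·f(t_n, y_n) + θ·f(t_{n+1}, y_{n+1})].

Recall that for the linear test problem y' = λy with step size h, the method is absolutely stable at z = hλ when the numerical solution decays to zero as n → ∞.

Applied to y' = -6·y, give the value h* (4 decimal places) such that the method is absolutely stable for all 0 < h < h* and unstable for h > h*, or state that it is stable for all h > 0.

(-6.0000,0); λ=-6 ⇒ h* = (6)/6 = 1.0000.

With y'=λy (z=hλ):
  y_{n+1} = y_n + z·[2/3·y_n + 1/3·y_{n+1}] ⇒ (1 − 1/3z)y_{n+1} = (1 + 2/3z)y_n
  R(z) = (1 + 2/3z)/(1 − 1/3z).

Find x<0 with |R(x)|<1.
x=-1.75: |R|=0.1053
R=−1: 1+2/3x = −1+1/3x ⇒ -1/3x=2 ⇒ x=2/(-1/3)=-6.0000
Confirm numerically:
  x=-5.955: |R|=0.99497 <1
  x=-3.332: |R|=0.57865 <1
  x=-2.767: |R|=0.43940 <1
  x=-6.461: |R|=1.04873 >1
  x=-6.206: |R|=1.02238 >1
So |R|<1 on (-6.0000, 0).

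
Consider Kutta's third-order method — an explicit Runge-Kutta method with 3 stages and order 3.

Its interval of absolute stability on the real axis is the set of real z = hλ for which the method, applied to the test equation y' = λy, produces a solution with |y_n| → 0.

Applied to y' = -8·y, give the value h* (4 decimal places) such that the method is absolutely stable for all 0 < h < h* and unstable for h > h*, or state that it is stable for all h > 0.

(-2.5127,0); λ=-8 ⇒ h* = 0.3141.

Test eqn y'=λy, z=hλ:
  order 3, 3-stage ⇒ R(z)=1+z+z^2/2+z^3/6
  (e.g. R(-1.35)=0.15119, |R|=0.15119)

Solve |R(x)|<1 on ℝ⁻.
x=-1.35: |R|=0.1512
|R(-1.37)|=0.1399 |R(-1.22)|=0.2216 |R(-0.95)|=0.3584
Bisect:
  x_lo=-3.1923 |R|=2.5190  x_hi=-0.2383 |R|=0.7878
  mid=-1.71532 |R|=0.08533 →hi
  mid=-2.45382 |R|=0.90570 →hi
  mid=-2.82307 |R|=1.58805 →lo
  mid=-2.63844 |R|=1.21895 →lo
  mid=-2.54613 |R|=1.05574 →lo
  mid=-2.49997 |R|=0.97912 →hi
  mid=-2.52305 |R|=1.01703 →lo
  ...
  [-2.51277,-2.51259] ⇒ x*=-2.5127
Stable set (-2.5127, 0).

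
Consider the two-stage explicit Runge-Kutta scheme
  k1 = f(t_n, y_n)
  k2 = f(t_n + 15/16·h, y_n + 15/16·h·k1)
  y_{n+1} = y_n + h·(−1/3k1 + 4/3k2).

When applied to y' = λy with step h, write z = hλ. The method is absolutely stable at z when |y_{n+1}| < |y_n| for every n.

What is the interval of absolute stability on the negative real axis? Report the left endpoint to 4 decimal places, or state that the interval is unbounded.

z∈(-0.8000,0).

With y'=λy (z=hλ):
  k1=λy_n ⇒ h·k1=z·y_n;  k2=λ(1+15/16z)y_n ⇒ h·k2=z(1+15/16z)y_n
  y_{n+1}/y_n = 1 − 1/3z + 4/3z(1+15/16z) = 1 + z + 5/4z²
  Hence R(z) = 1 + z + 5/4z².

Need |R(x)|<1, x<0.
x=-0.72: |R|=0.9280
R=1: x+5/4x²=0 ⇒ x=−4/5=-0.8000; min R=1−1/(4·5/4)=0.8000>−1
Confirm numerically:
  x=-0.683: |R|=0.90011 <1
  x=-0.628: |R|=0.86498 <1
  x=-0.389: |R|=0.80015 <1
  x=-1.304: |R|=1.82152 >1
  x=-1.299: |R|=1.81025 >1
Interval (-0.8000, 0).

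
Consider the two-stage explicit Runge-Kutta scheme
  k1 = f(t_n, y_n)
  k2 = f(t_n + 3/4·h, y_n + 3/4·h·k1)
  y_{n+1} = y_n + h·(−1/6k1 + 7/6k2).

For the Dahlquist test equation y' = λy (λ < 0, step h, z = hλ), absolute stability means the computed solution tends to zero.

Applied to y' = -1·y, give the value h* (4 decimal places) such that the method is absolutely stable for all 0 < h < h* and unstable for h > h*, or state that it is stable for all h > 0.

Set f=λy, z=hλ:
  k1=λy_n ⇒ h·k1=z·y_n;  k2=λ(1+3/4z)y_n ⇒ h·k2=z(1+3/4z)y_n
  y_{n+1}/y_n = 1 − 1/6z + 7/6z(1+3/4z) = 1 + z + 7/8z²
  Hence R(z) = 1 + z + 7/8z².

Boundary: |R(x)|=1, x<0.
x=-0.44: |R|=0.7294
R=1: x+7/8x²=0 ⇒ x=−8/7=-1.1429; min R=1−1/(4·7/8)=0.7143>−1
Confirm numerically:
  x=-0.693: |R|=0.72722 <1
  x=-0.603: |R|=0.71516 <1
  x=-0.495: |R|=0.71940 <1
  x=-0.467: |R|=0.72383 <1
  x=-1.577: |R|=1.59906 >1
  x=-1.550: |R|=1.55219 >1
  x=-1.322: |R|=1.20722 >1
Stable set (-1.1429, 0).

(-1.1429,0); λ=-1 ⇒ h* = (8/7)/1 = 1.1429.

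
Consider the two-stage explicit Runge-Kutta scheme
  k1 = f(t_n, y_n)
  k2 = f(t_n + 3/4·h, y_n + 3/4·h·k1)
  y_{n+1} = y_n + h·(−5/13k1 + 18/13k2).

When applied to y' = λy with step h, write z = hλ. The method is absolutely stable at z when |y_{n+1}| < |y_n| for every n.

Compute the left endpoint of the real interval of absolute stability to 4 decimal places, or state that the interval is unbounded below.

Test eqn y'=λy, z=hλ:
  k1=λy_n ⇒ h·k1=z·y_n;  k2=λ(1+3/4z)y_n ⇒ h·k2=z(1+3/4z)y_n
  y_{n+1}/y_n = 1 − 5/13z + 18/13z(1+3/4z) = 1 + z + 27/26z²
  Hence R(z) = 1 + z + 27/26z².

Boundary: |R(x)|=1, x<0.
x=-1.56: |R|=1.9672
R=1: x+27/26x²=0 ⇒ x=−26/27=-0.9630; min R=1−1/(4·27/26)=0.7593>−1
Confirm numerically:
  x=-0.828: |R|=0.88395 <1
  x=-0.810: |R|=0.87133 <1
  x=-0.759: |R|=0.83924 <1
  x=-1.420: |R|=1.67395 >1
  x=-1.278: |R|=1.41810 >1
  x=-1.143: |R|=1.21370 >1
Interval (-0.9630, 0).

left endpoint -0.9630.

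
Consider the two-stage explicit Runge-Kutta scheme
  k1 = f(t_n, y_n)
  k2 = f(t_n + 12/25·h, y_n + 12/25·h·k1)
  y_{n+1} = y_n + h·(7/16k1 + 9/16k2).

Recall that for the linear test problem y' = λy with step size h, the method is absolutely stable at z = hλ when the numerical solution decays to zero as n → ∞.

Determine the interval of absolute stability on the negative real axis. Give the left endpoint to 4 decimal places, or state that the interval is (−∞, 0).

On y'=λy, z=hλ:
  k1=λy_n ⇒ h·k1=z·y_n;  k2=λ(1+12/25z)y_n ⇒ h·k2=z(1+12/25z)y_n
  y_{n+1}/y_n = 1 + 7/16z + 9/16z(1+12/25z) = 1 + z + 27/100z²
  ⇒ R(z) = 1 + z + 27/100z².

Find x<0 with |R(x)|<1.
x=-1.68: |R|=0.0820
R=1: x+27/100x²=0 ⇒ x=−100/27=-3.7037; min R=1−1/(4·27/100)=0.0741>−1
Confirm numerically:
  x=-3.240: |R|=0.59435 <1
  x=-2.562: |R|=0.21024 <1
  x=-2.171: |R|=0.10158 <1
  x=-4.259: |R|=1.63855 >1
  x=-4.225: |R|=1.59467 >1
  x=-4.169: |R|=1.52375 >1
Interval (-3.7037, 0).

z∈(-3.7037,0).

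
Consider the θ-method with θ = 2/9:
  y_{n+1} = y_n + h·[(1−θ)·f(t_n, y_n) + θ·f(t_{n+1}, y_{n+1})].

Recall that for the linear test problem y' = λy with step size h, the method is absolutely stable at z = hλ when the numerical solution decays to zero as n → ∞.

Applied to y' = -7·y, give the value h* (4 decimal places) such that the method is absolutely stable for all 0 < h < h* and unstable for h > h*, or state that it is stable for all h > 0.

Set f=λy, z=hλ:
  y_{n+1} = y_n + z·[7/9·y_n + 2/9·y_{n+1}] ⇒ (1 − 2/9z)y_{n+1} = (1 + 7/9z)y_n
  ⇒ R(z) = (1 + 7/9z)/(1 − 2/9z).

Solve |R(x)|<1 on ℝ⁻.
x=-0.65: |R|=0.4320
R=−1: 1+7/9x = −1+2/9x ⇒ -5/9x=2 ⇒ x=2/(-5/9)=-3.6000
Confirm numerically:
  x=-2.743: |R|=0.70420 <1
  x=-2.528: |R|=0.61867 <1
  x=-2.486: |R|=0.60135 <1
  x=-3.956: |R|=1.10525 >1
  x=-3.922: |R|=1.09558 >1
Stable set (-3.6000, 0).

(-3.6000,0); λ=-7 ⇒ h* = (18/5)/7 = 0.5143.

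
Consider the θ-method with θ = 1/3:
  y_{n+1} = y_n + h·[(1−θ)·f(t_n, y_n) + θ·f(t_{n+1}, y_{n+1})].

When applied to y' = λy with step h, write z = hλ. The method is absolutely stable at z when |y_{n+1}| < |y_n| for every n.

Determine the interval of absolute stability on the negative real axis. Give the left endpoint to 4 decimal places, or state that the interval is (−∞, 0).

On y'=λy, z=hλ:
  y_{n+1} = y_n + z·[2/3·y_n + 1/3·y_{n+1}] ⇒ (1 − 1/3z)y_{n+1} = (1 + 2/3z)y_n
  Hence R(z) = (1 + 2/3z)/(1 − 1/3z).

Boundary: |R(x)|=1, x<0.
x=-0.36: |R|=0.6786
R=−1: 1+2/3x = −1+1/3x ⇒ -1/3x=2 ⇒ x=2/(-1/3)=-6.0000
Confirm numerically:
  x=-5.127: |R|=0.89258 <1
  x=-4.794: |R|=0.84527 <1
  x=-4.065: |R|=0.72611 <1
  x=-6.408: |R|=1.04337 >1
  x=-6.339: |R|=1.03630 >1
  x=-6.184: |R|=1.02003 >1
Stable set (-6.0000, 0).

(-6.0000, 0).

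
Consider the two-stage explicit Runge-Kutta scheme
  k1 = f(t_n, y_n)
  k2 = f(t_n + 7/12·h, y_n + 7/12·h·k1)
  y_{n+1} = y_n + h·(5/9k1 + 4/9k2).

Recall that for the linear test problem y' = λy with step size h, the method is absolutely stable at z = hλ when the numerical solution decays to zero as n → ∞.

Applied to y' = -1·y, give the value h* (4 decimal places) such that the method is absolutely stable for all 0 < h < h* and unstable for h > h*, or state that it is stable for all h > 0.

(-3.8571,0); λ=-1 ⇒ h* = (27/7)/1 = 3.8571.

Test eqn y'=λy, z=hλ:
  k1=λy_n ⇒ h·k1=z·y_n;  k2=λ(1+7/12z)y_n ⇒ h·k2=z(1+7/12z)y_n
  y_{n+1}/y_n = 1 + 5/9z + 4/9z(1+7/12z) = 1 + z + 7/27z²
  Hence R(z) = 1 + z + 7/27z².

Need |R(x)|<1, x<0.
x=-1.53: |R|=0.0769
R=1: x+7/27x²=0 ⇒ x=−27/7=-3.8571; min R=1−1/(4·7/27)=0.0357>−1
Confirm numerically:
  x=-3.197: |R|=0.45284 <1
  x=-3.175: |R|=0.43850 <1
  x=-2.038: |R|=0.03882 <1
  x=-1.930: |R|=0.03571 <1
  x=-4.044: |R|=1.19591 >1
  x=-3.948: |R|=1.09300 >1
  x=-3.884: |R|=1.02704 >1
So |R|<1 on (-3.8571, 0).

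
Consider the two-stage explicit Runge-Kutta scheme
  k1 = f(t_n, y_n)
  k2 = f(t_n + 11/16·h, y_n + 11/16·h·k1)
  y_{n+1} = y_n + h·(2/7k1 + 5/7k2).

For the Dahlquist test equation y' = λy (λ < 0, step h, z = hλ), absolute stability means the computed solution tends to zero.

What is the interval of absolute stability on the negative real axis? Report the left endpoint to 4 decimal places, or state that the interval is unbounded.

Test eqn y'=λy, z=hλ:
  k1=λy_n ⇒ h·k1=z·y_n;  k2=λ(1+11/16z)y_n ⇒ h·k2=z(1+11/16z)y_n
  y_{n+1}/y_n = 1 + 2/7z + 5/7z(1+11/16z) = 1 + z + 55/112z²
  so R(z) = 1 + z + 55/112z².

Boundary: |R(x)|=1, x<0.
x=-1.52: |R|=0.6146
R=1: x+55/112x²=0 ⇒ x=−112/55=-2.0364; min R=1−1/(4·55/112)=0.4909>−1
Confirm numerically:
  x=-1.558: |R|=0.63401 <1
  x=-1.431: |R|=0.57460 <1
  x=-1.151: |R|=0.49957 <1
  x=-1.016: |R|=0.49091 <1
  x=-2.552: |R|=1.64620 >1
  x=-2.467: |R|=1.52170 >1
Interval (-2.0364, 0).

(-2.0364, 0).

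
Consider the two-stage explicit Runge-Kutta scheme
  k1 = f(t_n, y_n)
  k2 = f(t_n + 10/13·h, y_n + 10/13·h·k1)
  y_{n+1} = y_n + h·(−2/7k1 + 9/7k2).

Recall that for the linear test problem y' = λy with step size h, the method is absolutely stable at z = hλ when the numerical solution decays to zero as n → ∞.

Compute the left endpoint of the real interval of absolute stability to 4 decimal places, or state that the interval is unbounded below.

With y'=λy (z=hλ):
  k1=λy_n ⇒ h·k1=z·y_n;  k2=λ(1+10/13z)y_n ⇒ h·k2=z(1+10/13z)y_n
  y_{n+1}/y_n = 1 − 2/7z + 9/7z(1+10/13z) = 1 + z + 90/91z²
  Hence R(z) = 1 + z + 90/91z².

Solve |R(x)|<1 on ℝ⁻.
x=-0.45: |R|=0.7503
R=1: x+90/91x²=0 ⇒ x=−91/90=-1.0111; min R=1−1/(4·90/91)=0.7472>−1
Confirm numerically:
  x=-0.871: |R|=0.87930 <1
  x=-0.840: |R|=0.85785 <1
  x=-0.662: |R|=0.77143 <1
  x=-1.451: |R|=1.63126 >1
  x=-1.358: |R|=1.46590 >1
  x=-1.133: |R|=1.13658 >1
Interval (-1.0111, 0).

z* = -1.0111.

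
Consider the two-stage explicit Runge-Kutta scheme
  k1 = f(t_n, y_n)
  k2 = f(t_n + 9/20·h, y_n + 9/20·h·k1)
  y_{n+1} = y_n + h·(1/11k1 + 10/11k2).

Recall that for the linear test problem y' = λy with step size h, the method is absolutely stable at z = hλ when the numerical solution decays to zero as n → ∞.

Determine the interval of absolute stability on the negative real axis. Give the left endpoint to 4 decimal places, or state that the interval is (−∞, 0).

On y'=λy, z=hλ:
  k1=λy_n ⇒ h·k1=z·y_n;  k2=λ(1+9/20z)y_n ⇒ h·k2=z(1+9/20z)y_n
  y_{n+1}/y_n = 1 + 1/11z + 10/11z(1+9/20z) = 1 + z + 9/22z²
  Hence R(z) = 1 + z + 9/22z².

Boundary: |R(x)|=1, x<0.
x=-1.14: |R|=0.3917
R=1: x+9/22x²=0 ⇒ x=−22/9=-2.4444; min R=1−1/(4·9/22)=0.3889>−1
Confirm numerically:
  x=-2.265: |R|=0.83373 <1
  x=-1.994: |R|=0.63256 <1
  x=-1.648: |R|=0.46305 <1
  x=-1.323: |R|=0.39304 <1
  x=-2.750: |R|=1.34375 >1
  x=-2.520: |R|=1.07789 >1
Stable set (-2.4444, 0).

(-2.4444, 0).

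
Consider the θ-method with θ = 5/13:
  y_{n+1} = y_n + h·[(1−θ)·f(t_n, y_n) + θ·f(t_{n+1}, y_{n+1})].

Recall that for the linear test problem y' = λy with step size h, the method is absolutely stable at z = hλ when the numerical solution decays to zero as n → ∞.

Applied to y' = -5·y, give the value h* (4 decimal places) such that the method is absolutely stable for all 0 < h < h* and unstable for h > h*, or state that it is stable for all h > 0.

(-8.6667,0); λ=-5 ⇒ h* = (26/3)/5 = 1.7333.

Set f=λy, z=hλ:
  y_{n+1} = y_n + z·[8/13·y_n + 5/13·y_{n+1}] ⇒ (1 − 5/13z)y_{n+1} = (1 + 8/13z)y_n
  ⇒ R(z) = (1 + 8/13z)/(1 − 5/13z).

Boundary: |R(x)|=1, x<0.
x=-0.87: |R|=0.3481
R=−1: 1+8/13x = −1+5/13x ⇒ -3/13x=2 ⇒ x=2/(-3/13)=-8.6667
Confirm numerically:
  x=-6.896: |R|=0.88812 <1
  x=-6.125: |R|=0.82521 <1
  x=-5.682: |R|=0.78377 <1
  x=-9.104: |R|=1.02242 >1
  x=-8.766: |R|=1.00524 >1
  x=-8.726: |R|=1.00314 >1
Stable set (-8.6667, 0).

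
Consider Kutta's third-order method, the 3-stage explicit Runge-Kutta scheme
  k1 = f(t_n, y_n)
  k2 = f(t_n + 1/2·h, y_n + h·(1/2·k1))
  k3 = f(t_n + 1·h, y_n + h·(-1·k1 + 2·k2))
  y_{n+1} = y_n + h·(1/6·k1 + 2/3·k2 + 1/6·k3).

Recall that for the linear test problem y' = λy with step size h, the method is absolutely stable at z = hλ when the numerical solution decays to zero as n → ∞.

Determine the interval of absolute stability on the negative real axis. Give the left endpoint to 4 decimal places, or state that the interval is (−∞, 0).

Set f=λy, z=hλ:
  order 3, 3-stage ⇒ R(z)=1+z+z^2/2+z^3/6
  (e.g. R(-1.72)=-0.08887, |R|=0.08887)

Solve |R(x)|<1 on ℝ⁻.
x=-1.72: |R|=0.0889
|R(-2.83)|=1.6031 |R(-2.43)|=0.8690 |R(-1.85)|=0.1940
Bisect:
  x_lo=-3.1656 |R|=2.4421  x_hi=-0.0543 |R|=0.9471
  mid=-1.60994 |R|=0.00946 →hi
  mid=-2.38775 |R|=0.80597 →hi
  mid=-2.77665 |R|=1.48966 →lo
  mid=-2.58220 |R|=1.11790 →lo
  mid=-2.48497 |R|=0.95492 →hi
  mid=-2.53359 |R|=1.03460 →lo
  mid=-2.50928 |R|=0.99431 →hi
  mid=-2.52143 |R|=1.01434 →lo
  mid=-2.51536 |R|=1.00430 →lo
  ...
  [-2.51289,-2.51270] ⇒ x*=-2.5127
So |R|<1 on (-2.5127, 0).

z∈(-2.5127,0).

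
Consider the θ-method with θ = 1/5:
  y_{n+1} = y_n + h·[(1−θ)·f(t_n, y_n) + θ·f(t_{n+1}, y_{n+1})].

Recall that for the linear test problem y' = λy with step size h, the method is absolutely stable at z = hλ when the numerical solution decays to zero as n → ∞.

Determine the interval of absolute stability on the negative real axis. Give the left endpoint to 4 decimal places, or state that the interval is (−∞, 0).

Set f=λy, z=hλ:
  y_{n+1} = y_n + z·[4/5·y_n + 1/5·y_{n+1}] ⇒ (1 − 1/5z)y_{n+1} = (1 + 4/5z)y_n
  R(z) = (1 + 4/5z)/(1 − 1/5z).

Need |R(x)|<1, x<0.
x=-1.15: |R|=0.0650
R=−1: 1+4/5x = −1+1/5x ⇒ -3/5x=2 ⇒ x=2/(-3/5)=-3.3333
Confirm numerically:
  x=-3.012: |R|=0.87968 <1
  x=-2.769: |R|=0.78208 <1
  x=-1.389: |R|=0.08702 <1
  x=-3.846: |R|=1.17386 >1
  x=-3.443: |R|=1.03897 >1
Stable set (-3.3333, 0).

(-3.3333, 0).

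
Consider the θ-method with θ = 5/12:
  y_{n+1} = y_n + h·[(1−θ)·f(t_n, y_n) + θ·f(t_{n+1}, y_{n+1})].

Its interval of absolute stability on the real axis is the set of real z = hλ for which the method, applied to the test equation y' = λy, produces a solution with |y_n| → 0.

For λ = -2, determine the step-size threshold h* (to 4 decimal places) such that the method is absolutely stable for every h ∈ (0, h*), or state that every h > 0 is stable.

With y'=λy (z=hλ):
  y_{n+1} = y_n + z·[7/12·y_n + 5/12·y_{n+1}] ⇒ (1 − 5/12z)y_{n+1} = (1 + 7/12z)y_n
  so R(z) = (1 + 7/12z)/(1 − 5/12z).

Need |R(x)|<1, x<0.
x=-0.41: |R|=0.6498
R=−1: 1+7/12x = −1+5/12x ⇒ -1/6x=2 ⇒ x=2/(-1/6)=-12.0000
Confirm numerically:
  x=-9.593: |R|=0.91972 <1
  x=-9.395: |R|=0.91166 <1
  x=-8.345: |R|=0.86394 <1
  x=-4.899: |R|=0.61085 <1
  x=-12.373: |R|=1.01010 >1
  x=-12.110: |R|=1.00303 >1
So |R|<1 on (-12.0000, 0).

(-12.0000,0); λ=-2 ⇒ h* = (12)/2 = 6.0000.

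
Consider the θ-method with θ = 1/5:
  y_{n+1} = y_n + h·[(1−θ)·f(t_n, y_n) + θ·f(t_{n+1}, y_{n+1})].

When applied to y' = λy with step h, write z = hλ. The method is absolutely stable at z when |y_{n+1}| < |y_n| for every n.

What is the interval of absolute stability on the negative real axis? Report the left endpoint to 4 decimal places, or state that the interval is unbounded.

(-3.3333, 0).

Test eqn y'=λy, z=hλ:
  y_{n+1} = y_n + z·[4/5·y_n + 1/5·y_{n+1}] ⇒ (1 − 1/5z)y_{n+1} = (1 + 4/5z)y_n
  so R(z) = (1 + 4/5z)/(1 − 1/5z).

Solve |R(x)|<1 on ℝ⁻.
x=-0.39: |R|=0.6382
R=−1: 1+4/5x = −1+1/5x ⇒ -3/5x=2 ⇒ x=2/(-3/5)=-3.3333
Confirm numerically:
  x=-2.907: |R|=0.83824 <1
  x=-2.692: |R|=0.74987 <1
  x=-2.363: |R|=0.60464 <1
  x=-3.772: |R|=1.15002 >1
  x=-3.733: |R|=1.13730 >1
  x=-3.560: |R|=1.07944 >1
Stable set (-3.3333, 0).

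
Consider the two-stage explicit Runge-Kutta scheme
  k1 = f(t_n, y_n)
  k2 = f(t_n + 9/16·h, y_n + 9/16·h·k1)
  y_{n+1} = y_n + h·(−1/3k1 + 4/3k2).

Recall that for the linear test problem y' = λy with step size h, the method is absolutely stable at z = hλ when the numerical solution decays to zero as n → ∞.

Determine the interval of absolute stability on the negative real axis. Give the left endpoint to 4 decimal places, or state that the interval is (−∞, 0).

Set f=λy, z=hλ:
  k1=λy_n ⇒ h·k1=z·y_n;  k2=λ(1+9/16z)y_n ⇒ h·k2=z(1+9/16z)y_n
  y_{n+1}/y_n = 1 − 1/3z + 4/3z(1+9/16z) = 1 + z + 3/4z²
  Hence R(z) = 1 + z + 3/4z².

Need |R(x)|<1, x<0.
x=-1.54: |R|=1.2387
R=1: x+3/4x²=0 ⇒ x=−4/3=-1.3333; min R=1−1/(4·3/4)=0.6667>−1
Confirm numerically:
  x=-0.738: |R|=0.67048 <1
  x=-0.737: |R|=0.67038 <1
  x=-0.733: |R|=0.66997 <1
  x=-0.627: |R|=0.66785 <1
  x=-1.783: |R|=1.60132 >1
  x=-1.618: |R|=1.34544 >1
Interval (-1.3333, 0).

z∈(-1.3333,0).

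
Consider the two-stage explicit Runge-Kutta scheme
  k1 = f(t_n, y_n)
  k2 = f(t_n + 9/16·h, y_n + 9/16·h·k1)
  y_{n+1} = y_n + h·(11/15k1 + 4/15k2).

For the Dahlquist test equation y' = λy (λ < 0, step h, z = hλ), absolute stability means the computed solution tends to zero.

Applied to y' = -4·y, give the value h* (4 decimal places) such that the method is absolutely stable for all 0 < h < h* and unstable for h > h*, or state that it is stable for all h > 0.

Test eqn y'=λy, z=hλ:
  k1=λy_n ⇒ h·k1=z·y_n;  k2=λ(1+9/16z)y_n ⇒ h·k2=z(1+9/16z)y_n
  y_{n+1}/y_n = 1 + 11/15z + 4/15z(1+9/16z) = 1 + z + 3/20z²
  ⇒ R(z) = 1 + z + 3/20z².

Solve |R(x)|<1 on ℝ⁻.
x=-0.38: |R|=0.6417
R=1: x+3/20x²=0 ⇒ x=−20/3=-6.6667; min R=1−1/(4·3/20)=-0.6667>−1
Confirm numerically:
  x=-5.284: |R|=0.09590 <1
  x=-5.255: |R|=0.11275 <1
  x=-3.135: |R|=0.66077 <1
  x=-2.675: |R|=0.60166 <1
  x=-7.087: |R|=1.44684 >1
  x=-6.942: |R|=1.28670 >1
Interval (-6.6667, 0).

(-6.6667,0); λ=-4 ⇒ h* = (20/3)/4 = 1.6667.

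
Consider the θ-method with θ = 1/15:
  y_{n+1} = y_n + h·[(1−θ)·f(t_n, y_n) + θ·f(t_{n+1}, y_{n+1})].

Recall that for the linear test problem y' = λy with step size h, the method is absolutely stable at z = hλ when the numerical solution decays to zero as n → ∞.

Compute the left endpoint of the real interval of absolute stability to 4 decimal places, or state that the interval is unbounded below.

z* = -2.3077.

Set f=λy, z=hλ:
  y_{n+1} = y_n + z·[14/15·y_n + 1/15·y_{n+1}] ⇒ (1 − 1/15z)y_{n+1} = (1 + 14/15z)y_n
  R(z) = (1 + 14/15z)/(1 − 1/15z).

Solve |R(x)|<1 on ℝ⁻.
x=-1.01: |R|=0.0537
R=−1: 1+14/15x = −1+1/15x ⇒ -13/15x=2 ⇒ x=2/(-13/15)=-2.3077
Confirm numerically:
  x=-2.070: |R|=0.81898 <1
  x=-1.962: |R|=0.73505 <1
  x=-1.376: |R|=0.26038 <1
  x=-1.189: |R|=0.10167 <1
  x=-2.582: |R|=1.20282 >1
  x=-2.570: |R|=1.19408 >1
  x=-2.555: |R|=1.18314 >1
Interval (-2.3077, 0).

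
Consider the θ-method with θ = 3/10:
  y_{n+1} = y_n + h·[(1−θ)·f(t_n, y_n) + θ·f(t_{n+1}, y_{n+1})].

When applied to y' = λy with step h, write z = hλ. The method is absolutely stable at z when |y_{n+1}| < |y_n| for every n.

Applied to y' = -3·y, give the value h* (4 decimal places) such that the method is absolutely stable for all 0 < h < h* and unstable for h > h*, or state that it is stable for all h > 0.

On y'=λy, z=hλ:
  y_{n+1} = y_n + z·[7/10·y_n + 3/10·y_{n+1}] ⇒ (1 − 3/10z)y_{n+1} = (1 + 7/10z)y_n
  so R(z) = (1 + 7/10z)/(1 − 3/10z).

Boundary: |R(x)|=1, x<0.
x=-0.98: |R|=0.2427
R=−1: 1+7/10x = −1+3/10x ⇒ -2/5x=2 ⇒ x=2/(-2/5)=-5.0000
Confirm numerically:
  x=-4.417: |R|=0.89970 <1
  x=-4.223: |R|=0.86290 <1
  x=-4.134: |R|=0.84537 <1
  x=-5.452: |R|=1.06860 >1
  x=-5.176: |R|=1.02758 >1
  x=-5.033: |R|=1.00526 >1
Stable set (-5.0000, 0).

(-5.0000,0); λ=-3 ⇒ h* = (5)/3 = 1.6667.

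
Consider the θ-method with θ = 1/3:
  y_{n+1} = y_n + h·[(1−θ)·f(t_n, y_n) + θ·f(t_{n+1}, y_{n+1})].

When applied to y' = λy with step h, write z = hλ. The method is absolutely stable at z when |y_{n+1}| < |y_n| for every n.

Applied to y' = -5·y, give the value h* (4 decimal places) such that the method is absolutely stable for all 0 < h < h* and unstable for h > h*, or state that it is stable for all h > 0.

With y'=λy (z=hλ):
  y_{n+1} = y_n + z·[2/3·y_n + 1/3·y_{n+1}] ⇒ (1 − 1/3z)y_{n+1} = (1 + 2/3z)y_n
  so R(z) = (1 + 2/3z)/(1 − 1/3z).

Find x<0 with |R(x)|<1.
x=-1.15: |R|=0.1687
R=−1: 1+2/3x = −1+1/3x ⇒ -1/3x=2 ⇒ x=2/(-1/3)=-6.0000
Confirm numerically:
  x=-5.505: |R|=0.94180 <1
  x=-5.190: |R|=0.90110 <1
  x=-4.208: |R|=0.75139 <1
  x=-6.527: |R|=1.05532 >1
  x=-6.171: |R|=1.01865 >1
  x=-6.063: |R|=1.00695 >1
Stable set (-6.0000, 0).

(-6.0000,0); λ=-5 ⇒ h* = (6)/5 = 1.2000.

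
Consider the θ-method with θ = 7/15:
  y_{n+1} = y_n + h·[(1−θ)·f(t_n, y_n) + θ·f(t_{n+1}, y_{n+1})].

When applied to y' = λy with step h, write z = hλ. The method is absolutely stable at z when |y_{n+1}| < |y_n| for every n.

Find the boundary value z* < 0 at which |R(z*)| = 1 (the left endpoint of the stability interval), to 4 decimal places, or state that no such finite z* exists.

Set f=λy, z=hλ:
  y_{n+1} = y_n + z·[8/15·y_n + 7/15·y_{n+1}] ⇒ (1 − 7/15z)y_{n+1} = (1 + 8/15z)y_n
  Hence R(z) = (1 + 8/15z)/(1 − 7/15z).

Need |R(x)|<1, x<0.
x=-1.39: |R|=0.1569
R=−1: 1+8/15x = −1+7/15x ⇒ -1/15x=2 ⇒ x=2/(-1/15)=-30.0000
Confirm numerically:
  x=-18.736: |R|=0.92293 <1
  x=-18.013: |R|=0.91504 <1
  x=-14.383: |R|=0.86500 <1
  x=-30.365: |R|=1.00160 >1
  x=-30.260: |R|=1.00115 >1
  x=-30.066: |R|=1.00029 >1
Interval (-30.0000, 0).

z* = -30.0000.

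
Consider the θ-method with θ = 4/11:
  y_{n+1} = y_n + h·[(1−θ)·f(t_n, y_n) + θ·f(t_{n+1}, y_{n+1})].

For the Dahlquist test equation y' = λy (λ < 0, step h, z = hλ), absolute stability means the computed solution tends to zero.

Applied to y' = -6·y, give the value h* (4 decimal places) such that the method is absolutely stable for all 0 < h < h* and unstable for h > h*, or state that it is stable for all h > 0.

(-7.3333,0); λ=-6 ⇒ h* = (22/3)/6 = 1.2222.

On y'=λy, z=hλ:
  y_{n+1} = y_n + z·[7/11·y_n + 4/11·y_{n+1}] ⇒ (1 − 4/11z)y_{n+1} = (1 + 7/11z)y_n
  R(z) = (1 + 7/11z)/(1 − 4/11z).

Find x<0 with |R(x)|<1.
x=-1.61: |R|=0.0155
R=−1: 1+7/11x = −1+4/11x ⇒ -3/11x=2 ⇒ x=2/(-3/11)=-7.3333
Confirm numerically:
  x=-6.445: |R|=0.92754 <1
  x=-5.711: |R|=0.85619 <1
  x=-3.071: |R|=0.45082 <1
  x=-7.737: |R|=1.02887 >1
  x=-7.389: |R|=1.00412 >1
Interval (-7.3333, 0).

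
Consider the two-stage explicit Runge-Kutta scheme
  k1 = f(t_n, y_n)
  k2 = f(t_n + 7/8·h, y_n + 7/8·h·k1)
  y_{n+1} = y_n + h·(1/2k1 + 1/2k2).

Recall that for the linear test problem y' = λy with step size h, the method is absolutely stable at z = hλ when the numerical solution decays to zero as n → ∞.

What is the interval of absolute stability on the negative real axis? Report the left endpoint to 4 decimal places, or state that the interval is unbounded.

Set f=λy, z=hλ:
  k1=λy_n ⇒ h·k1=z·y_n;  k2=λ(1+7/8z)y_n ⇒ h·k2=z(1+7/8z)y_n
  y_{n+1}/y_n = 1 + 1/2z + 1/2z(1+7/8z) = 1 + z + 7/16z²
  R(z) = 1 + z + 7/16z².

Find x<0 with |R(x)|<1.
x=-0.87: |R|=0.4611
R=1: x+7/16x²=0 ⇒ x=−16/7=-2.2857; min R=1−1/(4·7/16)=0.4286>−1
Confirm numerically:
  x=-2.248: |R|=0.96291 <1
  x=-2.181: |R|=0.90008 <1
  x=-1.788: |R|=0.61066 <1
  x=-1.128: |R|=0.42867 <1
  x=-2.652: |R|=1.42498 >1
  x=-2.481: |R|=1.21197 >1
So |R|<1 on (-2.2857, 0).

z∈(-2.2857,0).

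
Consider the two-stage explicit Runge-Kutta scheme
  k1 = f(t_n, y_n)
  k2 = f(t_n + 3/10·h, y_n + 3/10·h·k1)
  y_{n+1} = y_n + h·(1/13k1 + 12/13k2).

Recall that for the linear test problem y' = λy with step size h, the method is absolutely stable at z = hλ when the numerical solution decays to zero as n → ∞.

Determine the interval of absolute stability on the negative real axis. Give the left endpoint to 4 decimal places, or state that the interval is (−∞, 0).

z∈(-3.6111,0).

On y'=λy, z=hλ:
  k1=λy_n ⇒ h·k1=z·y_n;  k2=λ(1+3/10z)y_n ⇒ h·k2=z(1+3/10z)y_n
  y_{n+1}/y_n = 1 + 1/13z + 12/13z(1+3/10z) = 1 + z + 18/65z²
  R(z) = 1 + z + 18/65z².

Find x<0 with |R(x)|<1.
x=-0.64: |R|=0.4734
R=1: x+18/65x²=0 ⇒ x=−65/18=-3.6111; min R=1−1/(4·18/65)=0.0972>−1
Confirm numerically:
  x=-2.588: |R|=0.26676 <1
  x=-2.230: |R|=0.14711 <1
  x=-2.073: |R|=0.11703 <1
  x=-1.817: |R|=0.09726 <1
  x=-3.967: |R|=1.39096 >1
  x=-3.841: |R|=1.24452 >1
Stable set (-3.6111, 0).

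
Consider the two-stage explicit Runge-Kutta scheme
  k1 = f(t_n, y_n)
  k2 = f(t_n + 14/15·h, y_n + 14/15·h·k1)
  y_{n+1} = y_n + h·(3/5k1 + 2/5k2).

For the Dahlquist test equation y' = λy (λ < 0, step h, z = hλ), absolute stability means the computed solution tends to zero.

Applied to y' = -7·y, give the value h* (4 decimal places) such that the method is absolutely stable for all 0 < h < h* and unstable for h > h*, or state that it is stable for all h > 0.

Set f=λy, z=hλ:
  k1=λy_n ⇒ h·k1=z·y_n;  k2=λ(1+14/15z)y_n ⇒ h·k2=z(1+14/15z)y_n
  y_{n+1}/y_n = 1 + 3/5z + 2/5z(1+14/15z) = 1 + z + 28/75z²
  R(z) = 1 + z + 28/75z².

Solve |R(x)|<1 on ℝ⁻.
x=-0.81: |R|=0.4349
R=1: x+28/75x²=0 ⇒ x=−75/28=-2.6786; min R=1−1/(4·28/75)=0.3304>−1
Confirm numerically:
  x=-2.190: |R|=0.60054 <1
  x=-2.074: |R|=0.53188 <1
  x=-1.917: |R|=0.45496 <1
  x=-1.844: |R|=0.42546 <1
  x=-3.202: |R|=1.62571 >1
  x=-2.895: |R|=1.23392 >1
  x=-2.726: |R|=1.04827 >1
Stable set (-2.6786, 0).

(-2.6786,0); λ=-7 ⇒ h* = (75/28)/7 = 0.3827.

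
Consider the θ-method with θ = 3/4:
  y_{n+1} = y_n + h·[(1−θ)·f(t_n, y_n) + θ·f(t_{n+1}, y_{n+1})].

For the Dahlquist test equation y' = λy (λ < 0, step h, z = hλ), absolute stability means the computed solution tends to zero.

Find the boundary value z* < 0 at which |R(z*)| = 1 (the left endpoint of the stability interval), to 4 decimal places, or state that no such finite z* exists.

(−∞, 0) — no finite endpoint.

On y'=λy, z=hλ:
  y_{n+1} = y_n + z·[1/4·y_n + 3/4·y_{n+1}] ⇒ (1 − 3/4z)y_{n+1} = (1 + 1/4z)y_n
  Hence R(z) = (1 + 1/4z)/(1 − 3/4z).

Boundary: |R(x)|=1, x<0.
x=-1.14: |R|=0.3854
x=-2: |R|=0.2000
x=-10: |R|=0.1765
x=-100: |R|=0.3158
θ=3/4≥1/2 ⇒ |1+1/4x|<|1−3/4x| ∀x<0 ⇒ interval (−∞,0).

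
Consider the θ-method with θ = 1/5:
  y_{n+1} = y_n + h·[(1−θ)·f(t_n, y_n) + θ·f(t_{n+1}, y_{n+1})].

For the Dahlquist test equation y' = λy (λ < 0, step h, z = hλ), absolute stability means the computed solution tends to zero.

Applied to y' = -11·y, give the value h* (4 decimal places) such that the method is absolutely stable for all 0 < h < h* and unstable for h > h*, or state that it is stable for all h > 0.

On y'=λy, z=hλ:
  y_{n+1} = y_n + z·[4/5·y_n + 1/5·y_{n+1}] ⇒ (1 − 1/5z)y_{n+1} = (1 + 4/5z)y_n
  so R(z) = (1 + 4/5z)/(1 − 1/5z).

Solve |R(x)|<1 on ℝ⁻.
x=-1.57: |R|=0.1948
R=−1: 1+4/5x = −1+1/5x ⇒ -3/5x=2 ⇒ x=2/(-3/5)=-3.3333
Confirm numerically:
  x=-2.974: |R|=0.86481 <1
  x=-2.735: |R|=0.76794 <1
  x=-2.148: |R|=0.50252 <1
  x=-1.752: |R|=0.29739 <1
  x=-3.819: |R|=1.16521 >1
  x=-3.776: |R|=1.15132 >1
  x=-3.360: |R|=1.00957 >1
Interval (-3.3333, 0).

(-3.3333,0); λ=-11 ⇒ h* = (10/3)/11 = 0.3030.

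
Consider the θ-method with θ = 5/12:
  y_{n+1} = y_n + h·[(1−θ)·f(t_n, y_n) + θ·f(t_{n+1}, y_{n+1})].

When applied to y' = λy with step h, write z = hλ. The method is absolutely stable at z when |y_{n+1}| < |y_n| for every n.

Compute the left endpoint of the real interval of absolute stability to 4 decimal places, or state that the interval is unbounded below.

With y'=λy (z=hλ):
  y_{n+1} = y_n + z·[7/12·y_n + 5/12·y_{n+1}] ⇒ (1 − 5/12z)y_{n+1} = (1 + 7/12z)y_n
  ⇒ R(z) = (1 + 7/12z)/(1 − 5/12z).

Need |R(x)|<1, x<0.
x=-1.78: |R|=0.0220
R=−1: 1+7/12x = −1+5/12x ⇒ -1/6x=2 ⇒ x=2/(-1/6)=-12.0000
Confirm numerically:
  x=-11.798: |R|=0.99431 <1
  x=-11.005: |R|=0.97031 <1
  x=-9.137: |R|=0.90074 <1
  x=-12.554: |R|=1.01482 >1
  x=-12.393: |R|=1.01063 >1
  x=-12.209: |R|=1.00572 >1
Interval (-12.0000, 0).

z* = -12.0000.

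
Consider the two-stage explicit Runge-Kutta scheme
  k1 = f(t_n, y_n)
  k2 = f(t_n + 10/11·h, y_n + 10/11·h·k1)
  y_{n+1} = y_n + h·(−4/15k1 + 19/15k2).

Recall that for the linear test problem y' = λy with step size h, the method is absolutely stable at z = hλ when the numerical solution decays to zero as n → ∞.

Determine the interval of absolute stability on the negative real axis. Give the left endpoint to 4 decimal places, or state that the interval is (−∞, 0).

(-0.8684, 0).

With y'=λy (z=hλ):
  k1=λy_n ⇒ h·k1=z·y_n;  k2=λ(1+10/11z)y_n ⇒ h·k2=z(1+10/11z)y_n
  y_{n+1}/y_n = 1 − 4/15z + 19/15z(1+10/11z) = 1 + z + 38/33z²
  R(z) = 1 + z + 38/33z².

Solve |R(x)|<1 on ℝ⁻.
x=-0.44: |R|=0.7829
R=1: x+38/33x²=0 ⇒ x=−33/38=-0.8684; min R=1−1/(4·38/33)=0.7829>−1
Confirm numerically:
  x=-0.781: |R|=0.92138 <1
  x=-0.579: |R|=0.80704 <1
  x=-0.508: |R|=0.78916 <1
  x=-0.447: |R|=0.78308 <1
  x=-1.377: |R|=1.80642 >1
  x=-0.941: |R|=1.07864 >1
Interval (-0.8684, 0).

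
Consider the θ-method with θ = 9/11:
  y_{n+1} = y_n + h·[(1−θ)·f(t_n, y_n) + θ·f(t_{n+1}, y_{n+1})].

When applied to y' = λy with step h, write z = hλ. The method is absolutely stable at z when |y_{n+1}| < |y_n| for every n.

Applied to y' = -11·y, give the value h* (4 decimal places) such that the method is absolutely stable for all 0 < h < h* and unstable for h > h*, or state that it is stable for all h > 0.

With y'=λy (z=hλ):
  y_{n+1} = y_n + z·[2/11·y_n + 9/11·y_{n+1}] ⇒ (1 − 9/11z)y_{n+1} = (1 + 2/11z)y_n
  ⇒ R(z) = (1 + 2/11z)/(1 − 9/11z).

Boundary: |R(x)|=1, x<0.
x=-1.43: |R|=0.3410
x=-2: |R|=0.2414
x=-10: |R|=0.0891
x=-100: |R|=0.2075
θ=9/11≥1/2 ⇒ |1+2/11x|<|1−9/11x| ∀x<0 ⇒ stable on all of ℝ⁻.

unbounded; (−∞, 0). Any h>0 works for λ=-11.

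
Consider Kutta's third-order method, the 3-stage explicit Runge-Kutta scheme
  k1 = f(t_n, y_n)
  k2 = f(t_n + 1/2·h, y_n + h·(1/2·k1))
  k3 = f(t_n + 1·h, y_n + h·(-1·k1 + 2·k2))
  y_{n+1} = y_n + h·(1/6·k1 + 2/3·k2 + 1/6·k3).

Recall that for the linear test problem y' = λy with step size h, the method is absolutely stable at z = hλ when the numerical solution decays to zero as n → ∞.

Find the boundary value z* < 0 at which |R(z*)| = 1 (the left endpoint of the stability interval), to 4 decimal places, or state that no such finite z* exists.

Test eqn y'=λy, z=hλ:
  order 3, 3-stage ⇒ R(z)=1+z+z^2/2+z^3/6
  (e.g. R(-1.33)=0.16234, |R|=0.16234)

Find x<0 with |R(x)|<1.
x=-1.33: |R|=0.1623
|R(-2.41)|=0.8389 |R(-2.35)|=0.7517 |R(-1.36)|=0.1456
Bisect:
  x_lo=-3.2228 |R|=2.6084  x_hi=-0.1022 |R|=0.9029
  mid=-1.66248 |R|=0.04637 →hi
  mid=-2.44263 |R|=0.88837 →hi
  mid=-2.83270 |R|=1.60896 →lo
  mid=-2.63767 |R|=1.21752 →lo
  mid=-2.54015 |R|=1.04562 →lo
  mid=-2.49139 |R|=0.96523 →hi
  mid=-2.51577 |R|=1.00498 →lo
  mid=-2.50358 |R|=0.98499 →hi
  mid=-2.50967 |R|=0.99495 →hi
  ...
  [-2.51291,-2.51272] ⇒ x*=-2.5127
Stable set (-2.5127, 0).

left endpoint -2.5127.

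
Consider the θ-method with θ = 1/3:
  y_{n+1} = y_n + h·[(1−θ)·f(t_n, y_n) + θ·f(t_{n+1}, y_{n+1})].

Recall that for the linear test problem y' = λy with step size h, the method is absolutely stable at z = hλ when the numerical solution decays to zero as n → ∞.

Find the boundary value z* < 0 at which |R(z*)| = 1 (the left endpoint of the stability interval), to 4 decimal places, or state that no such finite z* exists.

z* = -6.0000.

Set f=λy, z=hλ:
  y_{n+1} = y_n + z·[2/3·y_n + 1/3·y_{n+1}] ⇒ (1 − 1/3z)y_{n+1} = (1 + 2/3z)y_n
  so R(z) = (1 + 2/3z)/(1 − 1/3z).

Find x<0 with |R(x)|<1.
x=-1.74: |R|=0.1013
R=−1: 1+2/3x = −1+1/3x ⇒ -1/3x=2 ⇒ x=2/(-1/3)=-6.0000
Confirm numerically:
  x=-4.079: |R|=0.72863 <1
  x=-3.942: |R|=0.70354 <1
  x=-3.791: |R|=0.67472 <1
  x=-2.954: |R|=0.48841 <1
  x=-6.462: |R|=1.04883 >1
  x=-6.080: |R|=1.00881 >1
  x=-6.074: |R|=1.00816 >1
Interval (-6.0000, 0).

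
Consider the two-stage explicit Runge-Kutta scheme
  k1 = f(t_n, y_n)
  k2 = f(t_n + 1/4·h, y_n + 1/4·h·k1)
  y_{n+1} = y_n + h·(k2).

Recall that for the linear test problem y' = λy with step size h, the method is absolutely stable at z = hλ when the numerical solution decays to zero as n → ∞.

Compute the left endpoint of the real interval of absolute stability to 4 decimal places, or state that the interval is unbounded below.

z* = -4.0000.

Test eqn y'=λy, z=hλ:
  k1=λy_n ⇒ h·k1=z·y_n;  k2=λ(1+1/4z)y_n ⇒ h·k2=z(1+1/4z)y_n
  y_{n+1}/y_n = 1 + z(1+1/4z) = 1 + z + 1/4z²
  so R(z) = 1 + z + 1/4z².

Find x<0 with |R(x)|<1.
x=-1.2: |R|=0.1600
R=1: x+1/4x²=0 ⇒ x=−4=-4.0000; min R=1−1/(4·1/4)=0.0000>−1
Confirm numerically:
  x=-3.264: |R|=0.39942 <1
  x=-2.935: |R|=0.21856 <1
  x=-2.066: |R|=0.00109 <1
  x=-1.700: |R|=0.02250 <1
  x=-4.280: |R|=1.29960 >1
  x=-4.071: |R|=1.07226 >1
Stable set (-4.0000, 0).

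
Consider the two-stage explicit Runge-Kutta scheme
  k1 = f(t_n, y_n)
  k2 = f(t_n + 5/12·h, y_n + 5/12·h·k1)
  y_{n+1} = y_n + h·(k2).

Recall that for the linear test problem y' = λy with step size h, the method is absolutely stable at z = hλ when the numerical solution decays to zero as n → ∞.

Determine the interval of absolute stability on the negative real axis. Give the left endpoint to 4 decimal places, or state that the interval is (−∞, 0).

With y'=λy (z=hλ):
  k1=λy_n ⇒ h·k1=z·y_n;  k2=λ(1+5/12z)y_n ⇒ h·k2=z(1+5/12z)y_n
  y_{n+1}/y_n = 1 + z(1+5/12z) = 1 + z + 5/12z²
  ⇒ R(z) = 1 + z + 5/12z².

Find x<0 with |R(x)|<1.
x=-1.13: |R|=0.4020
R=1: x+5/12x²=0 ⇒ x=−12/5=-2.4000; min R=1−1/(4·5/12)=0.4000>−1
Confirm numerically:
  x=-1.961: |R|=0.64130 <1
  x=-1.697: |R|=0.50292 <1
  x=-1.630: |R|=0.47704 <1
  x=-1.239: |R|=0.40063 <1
  x=-2.951: |R|=1.67750 >1
  x=-2.680: |R|=1.31267 >1
  x=-2.601: |R|=1.21783 >1
Stable set (-2.4000, 0).

z∈(-2.4000,0).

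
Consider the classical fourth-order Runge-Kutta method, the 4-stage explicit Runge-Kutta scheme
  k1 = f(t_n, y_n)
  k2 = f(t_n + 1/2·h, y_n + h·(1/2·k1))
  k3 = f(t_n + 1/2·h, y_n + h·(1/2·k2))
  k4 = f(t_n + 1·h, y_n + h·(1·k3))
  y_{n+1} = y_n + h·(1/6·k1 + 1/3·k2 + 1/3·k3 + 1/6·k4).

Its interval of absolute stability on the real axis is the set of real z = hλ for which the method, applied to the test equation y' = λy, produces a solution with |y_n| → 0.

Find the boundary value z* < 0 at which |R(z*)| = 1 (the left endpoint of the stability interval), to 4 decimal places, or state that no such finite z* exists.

left endpoint -2.7853.

With y'=λy (z=hλ):
  order 4, 4-stage ⇒ R(z)=1+z+z^2/2+z^3/6+z^4/24
  (e.g. R(-0.85)=0.43065, |R|=0.43065)

Solve |R(x)|<1 on ℝ⁻.
x=-0.85: |R|=0.4306
|R(-2.33)|=0.5043 |R(-1.97)|=0.3238 |R(-0.88)|=0.4186
Bisect:
  x_lo=-3.2900 |R|=2.0685  x_hi=-0.1129 |R|=0.8932
  mid=-1.70147 |R|=0.27428 →hi
  mid=-2.49573 |R|=0.64428 →hi
  mid=-2.89287 |R|=1.17468 →lo
  mid=-2.69430 |R|=0.87126 →hi
  mid=-2.79358 |R|=1.01257 →lo
  mid=-2.74394 |R|=0.93942 →hi
  mid=-2.76876 |R|=0.97536 →hi
  ...
  [-2.78544,-2.78525] ⇒ x*=-2.7853
So |R|<1 on (-2.7853, 0).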